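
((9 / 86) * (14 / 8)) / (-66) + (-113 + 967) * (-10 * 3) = -193892181 / 7568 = -25620.00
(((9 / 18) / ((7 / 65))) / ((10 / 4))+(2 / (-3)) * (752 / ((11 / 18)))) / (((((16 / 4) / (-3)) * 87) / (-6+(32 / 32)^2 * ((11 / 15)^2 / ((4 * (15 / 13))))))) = -200235467 / 4823280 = -41.51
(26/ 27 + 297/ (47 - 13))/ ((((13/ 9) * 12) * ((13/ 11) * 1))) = 0.47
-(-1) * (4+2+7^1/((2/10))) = 41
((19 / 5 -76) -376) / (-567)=83 / 105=0.79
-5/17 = -0.29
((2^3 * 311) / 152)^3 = 30080231 / 6859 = 4385.51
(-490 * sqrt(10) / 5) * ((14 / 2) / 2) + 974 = 974-343 * sqrt(10) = -110.66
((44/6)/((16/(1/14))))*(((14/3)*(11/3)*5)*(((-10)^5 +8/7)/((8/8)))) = -52936895/189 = -280089.39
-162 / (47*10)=-81 / 235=-0.34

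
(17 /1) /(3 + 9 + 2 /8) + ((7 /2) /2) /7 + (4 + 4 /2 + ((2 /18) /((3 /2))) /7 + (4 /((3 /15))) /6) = 58115 /5292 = 10.98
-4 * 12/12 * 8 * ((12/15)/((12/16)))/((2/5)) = -256/3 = -85.33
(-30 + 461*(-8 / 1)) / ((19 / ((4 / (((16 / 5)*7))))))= -9295 / 266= -34.94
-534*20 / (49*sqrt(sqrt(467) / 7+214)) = -10680*sqrt(7) / (49*sqrt(sqrt(467)+1498)) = -14.79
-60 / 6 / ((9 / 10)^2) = -1000 / 81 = -12.35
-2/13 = -0.15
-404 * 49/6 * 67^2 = -44432122/3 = -14810707.33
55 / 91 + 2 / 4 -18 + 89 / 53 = -146777 / 9646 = -15.22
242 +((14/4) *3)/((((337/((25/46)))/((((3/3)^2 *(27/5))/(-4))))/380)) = 7233643/31004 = 233.31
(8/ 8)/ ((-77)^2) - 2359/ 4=-13986507/ 23716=-589.75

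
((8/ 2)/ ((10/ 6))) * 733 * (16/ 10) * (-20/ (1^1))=-281472/ 5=-56294.40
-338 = -338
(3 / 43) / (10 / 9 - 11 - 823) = -27 / 322328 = -0.00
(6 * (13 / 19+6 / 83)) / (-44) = -3579 / 34694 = -0.10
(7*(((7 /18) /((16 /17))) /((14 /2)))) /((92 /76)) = 2261 /6624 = 0.34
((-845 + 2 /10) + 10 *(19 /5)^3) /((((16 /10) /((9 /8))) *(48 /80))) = -11103 /32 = -346.97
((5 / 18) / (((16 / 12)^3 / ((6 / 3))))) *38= 8.91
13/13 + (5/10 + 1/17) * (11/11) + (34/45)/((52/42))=14381/6630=2.17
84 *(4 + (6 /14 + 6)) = 876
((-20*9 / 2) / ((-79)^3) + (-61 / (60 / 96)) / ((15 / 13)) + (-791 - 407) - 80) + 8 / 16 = -100734263707 / 73955850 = -1362.09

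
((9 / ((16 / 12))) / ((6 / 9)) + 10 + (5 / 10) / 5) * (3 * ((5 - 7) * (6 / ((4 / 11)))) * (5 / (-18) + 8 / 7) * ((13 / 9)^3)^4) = -22598932886040467671 / 158160540429360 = -142886.04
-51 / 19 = -2.68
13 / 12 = 1.08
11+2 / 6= 34 / 3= 11.33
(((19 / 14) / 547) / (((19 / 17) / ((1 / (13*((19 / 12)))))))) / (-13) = -102 / 12294919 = -0.00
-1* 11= -11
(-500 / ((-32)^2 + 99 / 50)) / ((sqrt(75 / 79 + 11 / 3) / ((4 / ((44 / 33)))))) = -37500*sqrt(259278) / 28060553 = -0.68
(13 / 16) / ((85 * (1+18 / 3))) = 13 / 9520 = 0.00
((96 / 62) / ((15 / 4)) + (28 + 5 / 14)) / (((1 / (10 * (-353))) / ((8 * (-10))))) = 1763051440 / 217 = 8124661.01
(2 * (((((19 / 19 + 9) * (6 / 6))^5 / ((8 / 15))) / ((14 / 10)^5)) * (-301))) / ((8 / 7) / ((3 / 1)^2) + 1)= -18622577.30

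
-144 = -144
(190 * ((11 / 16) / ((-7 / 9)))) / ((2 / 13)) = -122265 / 112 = -1091.65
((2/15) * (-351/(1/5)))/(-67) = 234/67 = 3.49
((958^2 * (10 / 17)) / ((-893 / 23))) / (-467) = 211085720 / 7089527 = 29.77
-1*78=-78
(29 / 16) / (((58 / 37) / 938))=17353 / 16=1084.56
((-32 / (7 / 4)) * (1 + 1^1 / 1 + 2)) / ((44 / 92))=-11776 / 77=-152.94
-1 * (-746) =746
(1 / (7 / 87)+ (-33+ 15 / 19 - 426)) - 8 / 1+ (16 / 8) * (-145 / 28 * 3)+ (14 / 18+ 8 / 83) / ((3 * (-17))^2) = -250583643839 / 516823902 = -484.85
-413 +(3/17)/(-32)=-224675/544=-413.01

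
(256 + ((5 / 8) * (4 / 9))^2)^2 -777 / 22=75681621395 / 1154736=65540.19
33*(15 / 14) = 495 / 14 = 35.36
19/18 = 1.06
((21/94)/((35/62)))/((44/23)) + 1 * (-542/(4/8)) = -11206421/10340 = -1083.79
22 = 22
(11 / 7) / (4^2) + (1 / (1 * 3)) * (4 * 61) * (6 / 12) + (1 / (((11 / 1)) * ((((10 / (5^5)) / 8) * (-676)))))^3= 87914109373963 / 2158626213744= 40.73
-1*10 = -10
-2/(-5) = 0.40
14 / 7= 2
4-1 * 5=-1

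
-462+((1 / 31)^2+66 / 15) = -2198763 / 4805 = -457.60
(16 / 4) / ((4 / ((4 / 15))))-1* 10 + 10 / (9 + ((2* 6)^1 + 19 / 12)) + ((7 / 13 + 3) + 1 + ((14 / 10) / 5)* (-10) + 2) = -293399 / 52845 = -5.55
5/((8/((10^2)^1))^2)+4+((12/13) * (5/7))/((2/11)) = 287151/364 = 788.88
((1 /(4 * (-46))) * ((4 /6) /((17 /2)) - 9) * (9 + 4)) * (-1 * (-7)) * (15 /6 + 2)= 124215 /6256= 19.86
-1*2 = -2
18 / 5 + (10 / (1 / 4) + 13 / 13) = 223 / 5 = 44.60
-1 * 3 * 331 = -993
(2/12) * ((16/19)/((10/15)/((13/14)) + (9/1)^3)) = 104/540721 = 0.00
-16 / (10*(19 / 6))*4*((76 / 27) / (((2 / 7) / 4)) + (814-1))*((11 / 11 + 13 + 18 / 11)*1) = -50669824 / 1881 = -26937.71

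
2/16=1/8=0.12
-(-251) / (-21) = -251 / 21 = -11.95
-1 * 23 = -23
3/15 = 1/5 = 0.20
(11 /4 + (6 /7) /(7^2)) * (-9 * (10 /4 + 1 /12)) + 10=-298241 /5488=-54.34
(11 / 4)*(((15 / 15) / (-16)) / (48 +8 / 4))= -11 / 3200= -0.00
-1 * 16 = -16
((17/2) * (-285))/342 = -85/12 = -7.08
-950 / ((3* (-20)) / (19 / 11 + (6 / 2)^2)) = 5605 / 33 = 169.85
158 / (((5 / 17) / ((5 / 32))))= 1343 / 16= 83.94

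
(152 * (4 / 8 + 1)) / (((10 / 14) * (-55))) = -1596 / 275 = -5.80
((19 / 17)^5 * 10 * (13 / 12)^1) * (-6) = -160946435 / 1419857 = -113.35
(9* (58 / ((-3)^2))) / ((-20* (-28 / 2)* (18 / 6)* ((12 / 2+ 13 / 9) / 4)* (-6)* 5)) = -29 / 23450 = -0.00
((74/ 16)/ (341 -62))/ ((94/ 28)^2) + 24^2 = 576.00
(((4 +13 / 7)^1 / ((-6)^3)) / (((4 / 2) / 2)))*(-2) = 41 / 756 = 0.05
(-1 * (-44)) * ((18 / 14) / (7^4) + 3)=2218920 / 16807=132.02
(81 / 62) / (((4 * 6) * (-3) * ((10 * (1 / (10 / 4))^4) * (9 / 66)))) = -4125 / 7936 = -0.52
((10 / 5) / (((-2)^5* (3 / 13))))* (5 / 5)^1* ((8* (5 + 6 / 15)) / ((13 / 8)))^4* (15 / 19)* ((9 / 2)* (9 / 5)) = -22568879259648 / 26089375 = -865060.17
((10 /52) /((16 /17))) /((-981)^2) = 85 /400342176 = 0.00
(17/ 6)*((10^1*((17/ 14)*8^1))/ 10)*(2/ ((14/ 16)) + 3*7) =94214/ 147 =640.91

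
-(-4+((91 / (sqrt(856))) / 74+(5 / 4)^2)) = 39 / 16 - 91 * sqrt(214) / 31672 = 2.40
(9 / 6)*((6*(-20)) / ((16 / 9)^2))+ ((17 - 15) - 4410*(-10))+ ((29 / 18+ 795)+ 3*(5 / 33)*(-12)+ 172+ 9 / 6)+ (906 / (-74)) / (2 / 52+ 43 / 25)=1339860486419 / 29772864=45002.74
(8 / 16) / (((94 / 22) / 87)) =957 / 94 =10.18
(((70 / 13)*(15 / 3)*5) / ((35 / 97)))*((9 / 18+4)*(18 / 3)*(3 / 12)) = 65475 / 26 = 2518.27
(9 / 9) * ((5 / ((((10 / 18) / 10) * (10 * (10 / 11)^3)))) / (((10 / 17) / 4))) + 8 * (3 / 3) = 223643 / 2500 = 89.46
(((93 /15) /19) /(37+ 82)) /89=31 /1006145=0.00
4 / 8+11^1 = 23 / 2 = 11.50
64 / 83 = 0.77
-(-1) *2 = 2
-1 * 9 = -9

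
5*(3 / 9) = 5 / 3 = 1.67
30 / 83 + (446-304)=11816 / 83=142.36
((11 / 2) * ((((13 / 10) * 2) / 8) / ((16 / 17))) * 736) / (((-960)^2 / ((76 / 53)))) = 1062347 / 488448000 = 0.00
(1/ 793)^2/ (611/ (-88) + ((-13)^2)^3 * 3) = 88/ 801327795163285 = 0.00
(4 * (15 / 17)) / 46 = 30 / 391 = 0.08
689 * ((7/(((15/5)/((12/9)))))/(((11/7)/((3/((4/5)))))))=168805/33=5115.30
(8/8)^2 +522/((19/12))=6283/19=330.68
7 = 7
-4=-4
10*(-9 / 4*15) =-675 / 2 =-337.50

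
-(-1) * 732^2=535824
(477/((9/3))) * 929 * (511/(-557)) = -75480321/557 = -135512.25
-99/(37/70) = -6930/37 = -187.30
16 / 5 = 3.20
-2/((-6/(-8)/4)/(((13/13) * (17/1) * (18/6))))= -544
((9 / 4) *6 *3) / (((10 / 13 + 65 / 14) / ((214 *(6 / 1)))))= 9608.49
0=0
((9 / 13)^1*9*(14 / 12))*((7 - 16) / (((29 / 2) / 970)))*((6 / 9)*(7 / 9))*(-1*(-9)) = -7699860 / 377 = -20424.03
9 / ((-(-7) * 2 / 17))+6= 237 / 14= 16.93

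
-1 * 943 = -943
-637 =-637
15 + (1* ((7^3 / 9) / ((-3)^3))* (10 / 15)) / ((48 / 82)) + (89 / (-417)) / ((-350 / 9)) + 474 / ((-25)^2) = 14.16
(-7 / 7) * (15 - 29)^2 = -196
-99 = -99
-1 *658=-658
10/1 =10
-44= -44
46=46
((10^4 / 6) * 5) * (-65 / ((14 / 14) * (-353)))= 1625000 / 1059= 1534.47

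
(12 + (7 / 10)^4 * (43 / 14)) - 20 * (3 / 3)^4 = -145251 / 20000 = -7.26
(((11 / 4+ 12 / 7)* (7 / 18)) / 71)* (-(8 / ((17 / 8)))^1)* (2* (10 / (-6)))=10000 / 32589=0.31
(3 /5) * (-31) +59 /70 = -1243 /70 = -17.76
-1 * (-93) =93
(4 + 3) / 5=7 / 5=1.40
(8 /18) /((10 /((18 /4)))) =1 /5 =0.20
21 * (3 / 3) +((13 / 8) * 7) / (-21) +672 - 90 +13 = 615.46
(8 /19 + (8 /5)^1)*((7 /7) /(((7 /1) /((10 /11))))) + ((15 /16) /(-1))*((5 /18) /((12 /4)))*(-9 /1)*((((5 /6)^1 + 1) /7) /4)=50341 /160512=0.31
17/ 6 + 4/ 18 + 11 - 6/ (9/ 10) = 133/ 18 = 7.39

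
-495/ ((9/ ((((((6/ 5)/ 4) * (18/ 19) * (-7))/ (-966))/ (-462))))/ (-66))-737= -4509065/ 6118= -737.02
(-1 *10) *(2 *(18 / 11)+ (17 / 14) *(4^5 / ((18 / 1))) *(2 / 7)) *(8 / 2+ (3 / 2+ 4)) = -10603900 / 4851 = -2185.92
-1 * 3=-3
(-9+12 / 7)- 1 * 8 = -107 / 7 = -15.29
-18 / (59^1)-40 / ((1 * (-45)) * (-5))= -1282 / 2655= -0.48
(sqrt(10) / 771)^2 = 0.00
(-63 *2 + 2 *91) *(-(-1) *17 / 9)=952 / 9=105.78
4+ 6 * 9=58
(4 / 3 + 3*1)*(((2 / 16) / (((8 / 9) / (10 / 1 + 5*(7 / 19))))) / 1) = 7.22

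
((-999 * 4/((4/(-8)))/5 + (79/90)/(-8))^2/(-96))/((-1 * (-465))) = -1324269291361/23141376000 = -57.23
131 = 131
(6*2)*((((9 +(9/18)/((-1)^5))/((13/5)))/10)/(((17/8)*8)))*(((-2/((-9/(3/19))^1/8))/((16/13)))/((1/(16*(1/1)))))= 16/19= 0.84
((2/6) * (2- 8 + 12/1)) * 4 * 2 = 16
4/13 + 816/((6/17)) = 30060/13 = 2312.31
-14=-14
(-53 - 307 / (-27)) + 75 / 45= -1079 / 27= -39.96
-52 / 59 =-0.88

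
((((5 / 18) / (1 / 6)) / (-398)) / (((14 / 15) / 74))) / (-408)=925 / 1136688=0.00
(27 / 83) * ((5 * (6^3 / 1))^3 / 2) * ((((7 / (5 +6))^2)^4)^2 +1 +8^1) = 1844184428.82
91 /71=1.28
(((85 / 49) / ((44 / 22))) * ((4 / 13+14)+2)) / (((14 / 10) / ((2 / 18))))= 45050 / 40131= 1.12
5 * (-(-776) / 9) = 3880 / 9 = 431.11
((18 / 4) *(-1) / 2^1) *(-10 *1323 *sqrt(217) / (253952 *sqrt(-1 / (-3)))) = 2.99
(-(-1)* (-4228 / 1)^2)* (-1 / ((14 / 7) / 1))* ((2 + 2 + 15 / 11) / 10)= -263670764 / 55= -4794013.89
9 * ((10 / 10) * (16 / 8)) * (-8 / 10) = -72 / 5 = -14.40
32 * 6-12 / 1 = 180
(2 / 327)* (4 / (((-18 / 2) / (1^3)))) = -8 / 2943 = -0.00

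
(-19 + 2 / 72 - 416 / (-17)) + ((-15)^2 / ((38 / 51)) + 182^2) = 388741157 / 11628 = 33431.47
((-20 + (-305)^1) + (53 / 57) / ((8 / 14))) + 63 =-59365 / 228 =-260.37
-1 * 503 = -503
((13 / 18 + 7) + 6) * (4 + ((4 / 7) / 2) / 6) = 20995 / 378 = 55.54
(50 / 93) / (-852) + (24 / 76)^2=1417223 / 14302098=0.10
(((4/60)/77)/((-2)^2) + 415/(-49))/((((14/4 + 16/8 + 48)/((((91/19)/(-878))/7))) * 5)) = 3560609/144315147900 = 0.00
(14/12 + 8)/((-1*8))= -55/48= -1.15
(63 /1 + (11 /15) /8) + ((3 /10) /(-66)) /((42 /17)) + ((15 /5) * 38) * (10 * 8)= 8485175 /924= 9183.09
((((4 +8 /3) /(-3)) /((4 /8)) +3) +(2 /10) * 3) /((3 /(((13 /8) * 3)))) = -247 /180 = -1.37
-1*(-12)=12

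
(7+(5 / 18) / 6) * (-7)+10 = -4247 / 108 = -39.32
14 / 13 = 1.08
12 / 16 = 3 / 4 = 0.75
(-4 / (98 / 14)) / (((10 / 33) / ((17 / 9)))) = -374 / 105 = -3.56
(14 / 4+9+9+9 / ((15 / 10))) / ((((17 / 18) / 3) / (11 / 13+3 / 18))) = 39105 / 442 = 88.47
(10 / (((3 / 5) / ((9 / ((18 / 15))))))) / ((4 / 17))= 2125 / 4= 531.25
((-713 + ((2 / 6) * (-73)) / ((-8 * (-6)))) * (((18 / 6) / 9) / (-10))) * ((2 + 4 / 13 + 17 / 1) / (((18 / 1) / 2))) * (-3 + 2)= -5157799 / 101088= -51.02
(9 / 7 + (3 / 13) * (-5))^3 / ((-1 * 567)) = -64 / 15824991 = -0.00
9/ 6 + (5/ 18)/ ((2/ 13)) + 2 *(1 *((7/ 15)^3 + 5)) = 182369/ 13500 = 13.51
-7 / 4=-1.75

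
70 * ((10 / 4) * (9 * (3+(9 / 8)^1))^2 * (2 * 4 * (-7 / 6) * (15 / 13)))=-540280125 / 208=-2597500.60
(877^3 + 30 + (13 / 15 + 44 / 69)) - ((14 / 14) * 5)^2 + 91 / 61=4731800879088 / 7015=674526141.00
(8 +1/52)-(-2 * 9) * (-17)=-297.98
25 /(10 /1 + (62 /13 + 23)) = 325 /491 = 0.66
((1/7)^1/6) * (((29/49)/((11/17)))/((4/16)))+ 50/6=95311/11319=8.42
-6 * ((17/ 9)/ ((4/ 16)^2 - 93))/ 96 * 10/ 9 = 170/ 120447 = 0.00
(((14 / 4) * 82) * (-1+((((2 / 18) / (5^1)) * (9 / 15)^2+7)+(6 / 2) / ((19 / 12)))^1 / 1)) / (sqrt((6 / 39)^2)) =70027139 / 4750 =14742.56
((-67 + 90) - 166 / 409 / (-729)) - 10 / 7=45023473 / 2087127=21.57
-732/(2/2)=-732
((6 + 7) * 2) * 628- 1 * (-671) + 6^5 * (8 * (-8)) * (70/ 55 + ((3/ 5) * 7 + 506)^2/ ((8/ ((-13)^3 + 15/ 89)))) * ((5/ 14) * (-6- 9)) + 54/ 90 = -6529919734707903586/ 34265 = -190571128986076.28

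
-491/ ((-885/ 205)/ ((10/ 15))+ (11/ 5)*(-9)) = 201310/ 10773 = 18.69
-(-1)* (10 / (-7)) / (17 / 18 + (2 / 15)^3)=-1.51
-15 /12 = -5 /4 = -1.25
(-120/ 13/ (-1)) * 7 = 840/ 13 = 64.62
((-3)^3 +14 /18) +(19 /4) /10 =-9269 /360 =-25.75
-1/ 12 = -0.08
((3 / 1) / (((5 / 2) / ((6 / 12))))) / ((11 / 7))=21 / 55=0.38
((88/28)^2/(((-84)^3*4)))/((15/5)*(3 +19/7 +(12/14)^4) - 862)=121/24489730944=0.00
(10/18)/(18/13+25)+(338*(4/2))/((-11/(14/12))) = -2433899/33957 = -71.68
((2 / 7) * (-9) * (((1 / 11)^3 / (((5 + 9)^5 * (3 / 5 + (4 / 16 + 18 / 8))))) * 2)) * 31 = -45 / 626363276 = -0.00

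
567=567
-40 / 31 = -1.29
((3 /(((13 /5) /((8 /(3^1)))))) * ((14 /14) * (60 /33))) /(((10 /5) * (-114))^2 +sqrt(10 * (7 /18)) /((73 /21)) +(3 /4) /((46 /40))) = 58618746339600 /544700431091254009 - 108127600 * sqrt(35) /544700431091254009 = 0.00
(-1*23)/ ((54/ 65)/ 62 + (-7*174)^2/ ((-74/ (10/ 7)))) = 74555/ 92835387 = 0.00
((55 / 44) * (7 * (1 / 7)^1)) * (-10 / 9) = -25 / 18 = -1.39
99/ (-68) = -99/ 68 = -1.46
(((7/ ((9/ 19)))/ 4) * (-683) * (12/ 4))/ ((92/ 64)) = -5266.03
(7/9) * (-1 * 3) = -7/3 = -2.33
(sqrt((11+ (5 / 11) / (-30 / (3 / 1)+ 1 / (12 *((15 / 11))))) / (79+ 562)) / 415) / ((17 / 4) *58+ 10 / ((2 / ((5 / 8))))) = 8 *sqrt(2719238886991) / 10454113642445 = 0.00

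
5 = 5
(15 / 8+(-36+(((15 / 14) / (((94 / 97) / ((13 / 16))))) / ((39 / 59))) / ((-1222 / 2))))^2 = 192768512386000321 / 165513782726656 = 1164.67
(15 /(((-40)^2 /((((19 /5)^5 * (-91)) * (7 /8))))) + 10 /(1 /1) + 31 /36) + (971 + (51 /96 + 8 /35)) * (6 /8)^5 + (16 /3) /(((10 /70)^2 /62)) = 511343168391077 /32256000000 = 15852.65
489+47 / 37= 490.27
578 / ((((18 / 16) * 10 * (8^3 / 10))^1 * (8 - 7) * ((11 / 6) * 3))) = 289 / 1584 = 0.18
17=17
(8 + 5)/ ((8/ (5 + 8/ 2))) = 117/ 8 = 14.62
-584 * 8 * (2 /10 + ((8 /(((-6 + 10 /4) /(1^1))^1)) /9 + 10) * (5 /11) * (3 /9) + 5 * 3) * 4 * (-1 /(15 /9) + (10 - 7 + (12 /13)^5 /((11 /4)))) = -58299814739974144 /70759163475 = -823918.94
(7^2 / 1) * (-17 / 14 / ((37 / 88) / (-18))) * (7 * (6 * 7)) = 27708912 / 37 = 748889.51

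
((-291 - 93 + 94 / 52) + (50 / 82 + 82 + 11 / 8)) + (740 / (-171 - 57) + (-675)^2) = 110665477411 / 243048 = 455323.55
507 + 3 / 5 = 2538 / 5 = 507.60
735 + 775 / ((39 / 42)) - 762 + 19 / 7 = 73740 / 91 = 810.33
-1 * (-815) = 815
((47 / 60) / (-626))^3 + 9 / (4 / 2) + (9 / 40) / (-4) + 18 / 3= 553392434995777 / 52987905216000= 10.44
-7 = -7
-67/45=-1.49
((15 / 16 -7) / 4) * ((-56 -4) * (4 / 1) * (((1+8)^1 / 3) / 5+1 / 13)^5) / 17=11997655296 / 3944988125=3.04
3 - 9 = -6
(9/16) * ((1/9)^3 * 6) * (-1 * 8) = -1/27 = -0.04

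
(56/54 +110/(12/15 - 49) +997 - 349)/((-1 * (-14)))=2104217/45549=46.20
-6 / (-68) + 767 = 26081 / 34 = 767.09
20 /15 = 1.33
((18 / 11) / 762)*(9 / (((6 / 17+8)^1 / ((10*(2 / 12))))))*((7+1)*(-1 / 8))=-765 / 198374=-0.00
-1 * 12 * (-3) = 36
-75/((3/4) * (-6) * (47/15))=250/47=5.32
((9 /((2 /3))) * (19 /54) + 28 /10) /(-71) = -151 /1420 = -0.11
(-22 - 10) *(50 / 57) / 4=-400 / 57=-7.02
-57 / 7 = -8.14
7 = 7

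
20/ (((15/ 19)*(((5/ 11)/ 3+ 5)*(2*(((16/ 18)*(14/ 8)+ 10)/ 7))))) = 13167/ 8840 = 1.49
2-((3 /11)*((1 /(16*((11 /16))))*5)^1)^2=29057 /14641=1.98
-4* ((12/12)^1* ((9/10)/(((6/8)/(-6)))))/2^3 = 18/5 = 3.60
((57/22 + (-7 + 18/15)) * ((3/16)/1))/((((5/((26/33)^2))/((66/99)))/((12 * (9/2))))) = -2.69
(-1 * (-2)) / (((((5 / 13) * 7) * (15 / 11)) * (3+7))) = 143 / 2625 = 0.05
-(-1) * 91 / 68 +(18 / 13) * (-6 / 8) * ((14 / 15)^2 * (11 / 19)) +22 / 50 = 526769 / 419900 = 1.25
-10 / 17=-0.59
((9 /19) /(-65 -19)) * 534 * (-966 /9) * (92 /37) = 564972 /703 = 803.66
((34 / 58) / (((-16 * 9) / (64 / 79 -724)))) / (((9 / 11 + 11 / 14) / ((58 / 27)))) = 692461 / 175617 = 3.94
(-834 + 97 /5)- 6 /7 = -28541 /35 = -815.46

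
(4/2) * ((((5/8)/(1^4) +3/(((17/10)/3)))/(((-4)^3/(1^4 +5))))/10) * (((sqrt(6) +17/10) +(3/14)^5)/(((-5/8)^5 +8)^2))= -2025848832 * sqrt(6)/1140544320137 - 41355524308992/13692234563244685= -0.01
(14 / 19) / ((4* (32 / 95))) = 35 / 64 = 0.55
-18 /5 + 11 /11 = -13 /5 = -2.60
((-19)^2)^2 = 130321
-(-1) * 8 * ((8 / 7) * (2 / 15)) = 128 / 105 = 1.22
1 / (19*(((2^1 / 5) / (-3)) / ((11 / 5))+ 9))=33 / 5605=0.01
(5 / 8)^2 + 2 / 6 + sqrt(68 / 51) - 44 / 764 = 24437 / 36672 + 2 * sqrt(3) / 3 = 1.82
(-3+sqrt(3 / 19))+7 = sqrt(57) / 19+4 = 4.40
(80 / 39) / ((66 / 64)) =2560 / 1287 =1.99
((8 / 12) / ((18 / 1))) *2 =2 / 27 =0.07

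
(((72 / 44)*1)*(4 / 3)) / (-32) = -3 / 44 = -0.07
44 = 44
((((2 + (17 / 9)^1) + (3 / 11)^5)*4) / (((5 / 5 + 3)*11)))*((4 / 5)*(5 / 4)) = 5638972 / 15944049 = 0.35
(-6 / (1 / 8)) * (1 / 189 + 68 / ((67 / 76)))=-3702.70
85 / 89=0.96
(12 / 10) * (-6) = -36 / 5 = -7.20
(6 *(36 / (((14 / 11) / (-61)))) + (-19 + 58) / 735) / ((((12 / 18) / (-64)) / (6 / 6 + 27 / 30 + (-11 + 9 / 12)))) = -10165758936 / 1225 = -8298578.72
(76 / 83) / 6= 38 / 249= 0.15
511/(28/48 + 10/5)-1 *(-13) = 6535/31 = 210.81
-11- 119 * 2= -249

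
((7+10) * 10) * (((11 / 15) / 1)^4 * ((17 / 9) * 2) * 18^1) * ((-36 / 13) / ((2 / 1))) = -67699984 / 14625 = -4629.06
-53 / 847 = -0.06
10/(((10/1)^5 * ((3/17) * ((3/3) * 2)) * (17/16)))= 1/3750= 0.00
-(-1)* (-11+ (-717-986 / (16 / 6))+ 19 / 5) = -21879 / 20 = -1093.95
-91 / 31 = -2.94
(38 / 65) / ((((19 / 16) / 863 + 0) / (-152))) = -4197632 / 65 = -64578.95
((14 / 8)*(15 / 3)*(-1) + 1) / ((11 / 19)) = -589 / 44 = -13.39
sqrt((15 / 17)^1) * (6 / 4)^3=27 * sqrt(255) / 136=3.17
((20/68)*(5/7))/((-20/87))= -435/476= -0.91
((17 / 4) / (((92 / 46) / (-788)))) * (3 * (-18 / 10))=90423 / 10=9042.30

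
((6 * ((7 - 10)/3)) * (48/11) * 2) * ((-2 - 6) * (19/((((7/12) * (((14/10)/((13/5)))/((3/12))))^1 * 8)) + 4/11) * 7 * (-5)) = -27990720/847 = -33046.89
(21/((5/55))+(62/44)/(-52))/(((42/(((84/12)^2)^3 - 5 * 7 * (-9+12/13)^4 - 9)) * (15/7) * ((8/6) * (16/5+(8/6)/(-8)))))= -236318325349555/11893257376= -19869.94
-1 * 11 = -11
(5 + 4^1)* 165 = 1485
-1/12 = -0.08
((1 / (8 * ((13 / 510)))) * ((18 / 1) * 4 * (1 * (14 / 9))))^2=50979600 / 169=301654.44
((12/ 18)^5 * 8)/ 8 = 0.13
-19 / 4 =-4.75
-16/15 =-1.07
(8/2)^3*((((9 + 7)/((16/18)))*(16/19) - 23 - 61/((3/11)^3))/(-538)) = 49492864/137997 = 358.65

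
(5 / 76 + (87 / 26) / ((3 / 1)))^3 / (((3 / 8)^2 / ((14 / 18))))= 412047083 / 45207669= 9.11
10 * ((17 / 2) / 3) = 85 / 3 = 28.33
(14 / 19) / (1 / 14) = 196 / 19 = 10.32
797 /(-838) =-797 /838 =-0.95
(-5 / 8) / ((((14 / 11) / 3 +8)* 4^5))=-165 / 2277376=-0.00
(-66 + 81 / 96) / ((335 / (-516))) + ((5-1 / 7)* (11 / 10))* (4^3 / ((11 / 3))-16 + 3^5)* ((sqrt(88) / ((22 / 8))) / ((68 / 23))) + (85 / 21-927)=-9259099 / 11256 + 123694* sqrt(22) / 385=684.36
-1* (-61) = 61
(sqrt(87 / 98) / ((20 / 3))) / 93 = sqrt(174) / 8680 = 0.00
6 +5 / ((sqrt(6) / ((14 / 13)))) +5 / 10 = 35* sqrt(6) / 39 +13 / 2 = 8.70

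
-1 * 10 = -10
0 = 0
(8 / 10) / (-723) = -4 / 3615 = -0.00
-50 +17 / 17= -49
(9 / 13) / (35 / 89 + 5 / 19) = 5073 / 4810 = 1.05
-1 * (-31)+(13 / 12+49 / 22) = 4529 / 132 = 34.31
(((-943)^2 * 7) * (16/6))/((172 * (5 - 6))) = -12449486/129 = -96507.64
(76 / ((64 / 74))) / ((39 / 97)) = 218.56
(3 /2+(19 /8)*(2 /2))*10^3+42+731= 4648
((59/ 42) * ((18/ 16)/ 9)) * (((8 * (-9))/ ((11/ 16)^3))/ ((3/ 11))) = -142.66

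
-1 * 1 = -1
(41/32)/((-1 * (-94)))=41/3008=0.01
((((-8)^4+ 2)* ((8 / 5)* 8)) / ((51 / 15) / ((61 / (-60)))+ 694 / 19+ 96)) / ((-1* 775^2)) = -151986624 / 224816940625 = -0.00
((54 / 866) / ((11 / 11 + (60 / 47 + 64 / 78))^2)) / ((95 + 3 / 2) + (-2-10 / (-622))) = 56425975866 / 820392644140573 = 0.00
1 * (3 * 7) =21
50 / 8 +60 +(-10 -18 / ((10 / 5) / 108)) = -3663 / 4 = -915.75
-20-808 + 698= -130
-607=-607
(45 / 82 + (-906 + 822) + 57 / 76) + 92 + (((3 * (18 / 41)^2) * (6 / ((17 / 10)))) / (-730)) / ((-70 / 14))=387990953 / 41722420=9.30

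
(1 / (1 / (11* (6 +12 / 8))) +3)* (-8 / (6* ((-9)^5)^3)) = 38 / 68630377364883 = 0.00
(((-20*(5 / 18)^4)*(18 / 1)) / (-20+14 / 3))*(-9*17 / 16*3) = -53125 / 13248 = -4.01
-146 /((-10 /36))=2628 /5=525.60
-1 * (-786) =786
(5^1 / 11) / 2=5 / 22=0.23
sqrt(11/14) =sqrt(154)/14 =0.89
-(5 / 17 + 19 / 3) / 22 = -169 / 561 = -0.30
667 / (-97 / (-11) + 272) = 7337 / 3089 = 2.38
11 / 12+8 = 107 / 12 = 8.92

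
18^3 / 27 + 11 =227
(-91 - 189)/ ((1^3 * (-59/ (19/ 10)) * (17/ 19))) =10108/ 1003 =10.08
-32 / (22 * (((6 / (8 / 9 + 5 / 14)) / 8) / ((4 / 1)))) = -20096 / 2079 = -9.67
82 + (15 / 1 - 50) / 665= 1557 / 19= 81.95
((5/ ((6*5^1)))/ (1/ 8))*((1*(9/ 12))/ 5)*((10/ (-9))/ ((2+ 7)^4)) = -2/ 59049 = -0.00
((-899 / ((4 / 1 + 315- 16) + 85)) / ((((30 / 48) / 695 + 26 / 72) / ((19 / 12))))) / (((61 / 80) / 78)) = -22223064240 / 21437291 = -1036.65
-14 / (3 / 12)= -56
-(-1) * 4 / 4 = 1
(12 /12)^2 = 1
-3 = -3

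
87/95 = 0.92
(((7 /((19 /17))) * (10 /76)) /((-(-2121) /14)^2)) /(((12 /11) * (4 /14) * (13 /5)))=229075 /5170315644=0.00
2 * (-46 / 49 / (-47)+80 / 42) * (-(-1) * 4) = 106384 / 6909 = 15.40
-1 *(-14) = 14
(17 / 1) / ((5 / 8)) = 136 / 5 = 27.20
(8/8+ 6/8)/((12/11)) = 77/48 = 1.60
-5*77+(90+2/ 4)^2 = 31221/ 4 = 7805.25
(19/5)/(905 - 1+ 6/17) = 323/76870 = 0.00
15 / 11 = 1.36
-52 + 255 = 203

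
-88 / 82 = -1.07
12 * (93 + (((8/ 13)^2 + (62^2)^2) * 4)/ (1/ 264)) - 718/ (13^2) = 2434194564134/ 13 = 187245735702.62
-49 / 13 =-3.77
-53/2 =-26.50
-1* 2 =-2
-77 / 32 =-2.41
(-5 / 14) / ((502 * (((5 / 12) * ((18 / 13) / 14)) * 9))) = -13 / 6777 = -0.00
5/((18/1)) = 5/18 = 0.28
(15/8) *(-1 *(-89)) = 1335/8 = 166.88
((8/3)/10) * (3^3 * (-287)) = -2066.40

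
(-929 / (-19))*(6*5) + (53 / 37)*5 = 1036225 / 703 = 1474.00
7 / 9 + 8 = 8.78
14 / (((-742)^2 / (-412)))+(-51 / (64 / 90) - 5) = -48279257 / 629216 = -76.73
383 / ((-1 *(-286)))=1.34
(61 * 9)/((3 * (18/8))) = 244/3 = 81.33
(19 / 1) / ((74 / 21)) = 399 / 74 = 5.39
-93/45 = -31/15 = -2.07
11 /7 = 1.57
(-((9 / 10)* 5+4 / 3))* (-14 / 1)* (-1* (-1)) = 81.67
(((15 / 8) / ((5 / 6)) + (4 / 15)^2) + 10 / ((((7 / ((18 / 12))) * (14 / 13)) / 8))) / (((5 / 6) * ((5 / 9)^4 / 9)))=15832237563 / 7656250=2067.88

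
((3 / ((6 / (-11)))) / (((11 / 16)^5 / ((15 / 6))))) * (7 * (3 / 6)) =-4587520 / 14641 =-313.33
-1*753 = -753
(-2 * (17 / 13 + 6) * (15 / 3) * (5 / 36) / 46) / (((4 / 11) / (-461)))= 12043625 / 43056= 279.72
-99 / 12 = -33 / 4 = -8.25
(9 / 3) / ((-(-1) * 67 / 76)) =228 / 67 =3.40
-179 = -179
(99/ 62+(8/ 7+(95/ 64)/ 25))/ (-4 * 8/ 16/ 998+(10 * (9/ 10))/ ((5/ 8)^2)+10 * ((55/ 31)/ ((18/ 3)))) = 1454807055/ 13511111936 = 0.11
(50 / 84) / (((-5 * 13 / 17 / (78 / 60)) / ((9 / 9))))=-17 / 84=-0.20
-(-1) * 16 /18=8 /9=0.89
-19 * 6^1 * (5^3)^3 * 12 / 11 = -242897727.27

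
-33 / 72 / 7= -11 / 168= -0.07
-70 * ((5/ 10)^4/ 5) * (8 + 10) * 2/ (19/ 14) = -441/ 19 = -23.21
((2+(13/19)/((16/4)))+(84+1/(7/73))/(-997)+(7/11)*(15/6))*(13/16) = 278152667/93351104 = 2.98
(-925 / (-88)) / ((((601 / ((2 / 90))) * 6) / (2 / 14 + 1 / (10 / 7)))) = 2183 / 39983328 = 0.00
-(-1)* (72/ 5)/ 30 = 12/ 25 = 0.48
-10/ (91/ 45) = -450/ 91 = -4.95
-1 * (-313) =313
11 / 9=1.22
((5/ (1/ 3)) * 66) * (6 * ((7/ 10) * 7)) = 29106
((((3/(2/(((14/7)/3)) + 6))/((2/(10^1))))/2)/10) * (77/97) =77/1164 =0.07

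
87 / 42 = 29 / 14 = 2.07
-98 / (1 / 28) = -2744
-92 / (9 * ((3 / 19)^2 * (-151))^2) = -11989532 / 16621929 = -0.72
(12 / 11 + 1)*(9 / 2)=207 / 22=9.41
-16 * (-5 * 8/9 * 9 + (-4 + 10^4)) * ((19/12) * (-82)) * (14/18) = 434320544/27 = 16085946.07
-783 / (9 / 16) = -1392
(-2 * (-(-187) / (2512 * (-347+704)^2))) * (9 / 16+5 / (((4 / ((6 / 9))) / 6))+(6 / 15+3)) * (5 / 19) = -2629 / 954178176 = -0.00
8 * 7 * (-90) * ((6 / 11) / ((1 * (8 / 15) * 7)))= -8100 / 11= -736.36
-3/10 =-0.30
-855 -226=-1081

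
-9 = -9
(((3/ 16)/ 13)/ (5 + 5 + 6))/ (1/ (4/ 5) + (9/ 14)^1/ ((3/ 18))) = 21/ 118976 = 0.00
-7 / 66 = -0.11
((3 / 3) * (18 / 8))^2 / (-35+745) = 81 / 11360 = 0.01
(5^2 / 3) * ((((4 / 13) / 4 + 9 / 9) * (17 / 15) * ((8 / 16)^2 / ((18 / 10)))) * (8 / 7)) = 1700 / 1053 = 1.61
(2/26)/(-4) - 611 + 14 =-31045/52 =-597.02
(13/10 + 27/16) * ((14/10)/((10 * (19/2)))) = 1673/38000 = 0.04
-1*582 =-582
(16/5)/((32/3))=3/10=0.30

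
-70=-70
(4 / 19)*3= 12 / 19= 0.63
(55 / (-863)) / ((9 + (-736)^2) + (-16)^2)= -55 / 467712343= -0.00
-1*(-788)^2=-620944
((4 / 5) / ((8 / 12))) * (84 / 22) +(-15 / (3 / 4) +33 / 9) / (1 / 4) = -10024 / 165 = -60.75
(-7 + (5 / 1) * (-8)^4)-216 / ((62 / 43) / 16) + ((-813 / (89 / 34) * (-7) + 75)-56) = 55922686 / 2759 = 20269.19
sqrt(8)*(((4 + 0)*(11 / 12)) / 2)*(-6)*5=-110*sqrt(2)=-155.56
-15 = -15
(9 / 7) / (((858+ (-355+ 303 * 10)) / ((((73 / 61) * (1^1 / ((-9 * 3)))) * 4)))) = -292 / 4525773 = -0.00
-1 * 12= -12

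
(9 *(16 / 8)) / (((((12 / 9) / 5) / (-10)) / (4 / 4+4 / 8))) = -2025 / 2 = -1012.50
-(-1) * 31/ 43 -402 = -17255/ 43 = -401.28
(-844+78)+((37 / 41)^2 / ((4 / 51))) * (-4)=-1357465 / 1681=-807.53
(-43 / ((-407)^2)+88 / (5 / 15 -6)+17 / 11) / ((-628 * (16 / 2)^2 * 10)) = 2461251 / 70738748960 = 0.00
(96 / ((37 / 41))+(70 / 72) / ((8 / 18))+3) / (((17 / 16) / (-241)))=-15917327 / 629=-25305.77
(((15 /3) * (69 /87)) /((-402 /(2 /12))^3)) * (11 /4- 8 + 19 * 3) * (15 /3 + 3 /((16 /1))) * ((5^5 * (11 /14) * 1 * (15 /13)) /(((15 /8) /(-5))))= 37732578125 /65833777271808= 0.00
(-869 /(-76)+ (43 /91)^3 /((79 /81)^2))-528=-184596869258797 /357430782436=-516.45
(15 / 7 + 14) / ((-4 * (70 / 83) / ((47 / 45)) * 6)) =-440813 / 529200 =-0.83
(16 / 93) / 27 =0.01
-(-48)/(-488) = -6/61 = -0.10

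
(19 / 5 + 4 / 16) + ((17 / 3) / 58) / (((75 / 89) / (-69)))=-34363 / 8700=-3.95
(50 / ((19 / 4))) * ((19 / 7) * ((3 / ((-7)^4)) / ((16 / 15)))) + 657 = 22085523 / 33614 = 657.03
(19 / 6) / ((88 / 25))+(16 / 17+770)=6928043 / 8976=771.84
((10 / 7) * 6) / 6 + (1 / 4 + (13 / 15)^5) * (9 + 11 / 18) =3264896417 / 382725000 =8.53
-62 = -62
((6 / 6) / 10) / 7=0.01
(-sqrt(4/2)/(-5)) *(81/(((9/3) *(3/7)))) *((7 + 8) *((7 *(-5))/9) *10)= -7350 *sqrt(2)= -10394.47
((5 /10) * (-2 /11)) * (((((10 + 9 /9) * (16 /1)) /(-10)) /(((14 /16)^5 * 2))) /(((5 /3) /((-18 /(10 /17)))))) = -60162048 /2100875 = -28.64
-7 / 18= -0.39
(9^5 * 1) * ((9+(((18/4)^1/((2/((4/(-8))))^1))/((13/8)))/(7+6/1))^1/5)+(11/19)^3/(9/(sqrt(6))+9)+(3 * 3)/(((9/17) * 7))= 12860401411183/121712955 -1331 * sqrt(6)/308655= 105661.72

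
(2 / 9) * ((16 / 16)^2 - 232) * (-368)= 56672 / 3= 18890.67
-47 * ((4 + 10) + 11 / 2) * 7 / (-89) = 12831 / 178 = 72.08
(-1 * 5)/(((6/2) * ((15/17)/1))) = -17/9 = -1.89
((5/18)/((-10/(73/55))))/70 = -73/138600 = -0.00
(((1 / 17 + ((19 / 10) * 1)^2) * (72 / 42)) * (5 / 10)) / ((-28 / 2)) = -2673 / 11900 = -0.22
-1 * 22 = -22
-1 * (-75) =75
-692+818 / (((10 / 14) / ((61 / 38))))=108903 / 95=1146.35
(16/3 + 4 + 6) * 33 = 506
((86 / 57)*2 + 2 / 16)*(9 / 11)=4299 / 1672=2.57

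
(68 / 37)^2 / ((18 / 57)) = 10.70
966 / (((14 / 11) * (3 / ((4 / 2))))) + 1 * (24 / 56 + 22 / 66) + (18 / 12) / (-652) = 13877105 / 27384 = 506.76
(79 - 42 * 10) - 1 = -342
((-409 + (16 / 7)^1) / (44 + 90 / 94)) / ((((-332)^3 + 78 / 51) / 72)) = 81891108 / 4600771832965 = 0.00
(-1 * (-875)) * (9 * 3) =23625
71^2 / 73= 5041 / 73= 69.05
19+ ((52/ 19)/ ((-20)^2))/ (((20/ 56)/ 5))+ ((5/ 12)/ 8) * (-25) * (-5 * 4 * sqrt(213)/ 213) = 625 * sqrt(213)/ 5112+ 18141/ 950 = 20.88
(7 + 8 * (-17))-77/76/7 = -9815/76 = -129.14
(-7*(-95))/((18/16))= 5320/9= 591.11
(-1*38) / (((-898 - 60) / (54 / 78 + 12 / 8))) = 1083 / 12454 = 0.09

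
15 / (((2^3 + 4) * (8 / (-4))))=-5 / 8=-0.62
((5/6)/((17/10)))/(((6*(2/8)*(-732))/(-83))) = 0.04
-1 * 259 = -259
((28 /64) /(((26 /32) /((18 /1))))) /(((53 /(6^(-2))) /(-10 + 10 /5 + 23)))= 105 /1378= 0.08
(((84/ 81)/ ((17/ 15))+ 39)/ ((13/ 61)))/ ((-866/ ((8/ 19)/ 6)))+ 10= 490160036/ 49090509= 9.98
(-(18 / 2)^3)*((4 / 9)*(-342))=110808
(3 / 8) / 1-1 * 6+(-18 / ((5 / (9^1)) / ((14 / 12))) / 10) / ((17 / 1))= -19881 / 3400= -5.85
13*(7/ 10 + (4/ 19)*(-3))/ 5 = 169/ 950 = 0.18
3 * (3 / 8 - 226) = -5415 / 8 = -676.88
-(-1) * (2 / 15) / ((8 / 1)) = 1 / 60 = 0.02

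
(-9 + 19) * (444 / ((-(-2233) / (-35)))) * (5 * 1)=-111000 / 319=-347.96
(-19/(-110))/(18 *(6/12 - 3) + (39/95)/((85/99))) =-30685/7909308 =-0.00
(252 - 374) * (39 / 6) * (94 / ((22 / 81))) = -274450.09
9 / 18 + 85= 171 / 2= 85.50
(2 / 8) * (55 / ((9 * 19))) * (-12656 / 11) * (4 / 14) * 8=-36160 / 171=-211.46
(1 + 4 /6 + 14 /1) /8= 47 /24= 1.96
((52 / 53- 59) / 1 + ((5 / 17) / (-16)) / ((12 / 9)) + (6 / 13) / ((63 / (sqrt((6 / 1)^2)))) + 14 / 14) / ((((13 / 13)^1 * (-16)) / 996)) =74461922385 / 20989696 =3547.55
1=1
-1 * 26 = -26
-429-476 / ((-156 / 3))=-5458 / 13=-419.85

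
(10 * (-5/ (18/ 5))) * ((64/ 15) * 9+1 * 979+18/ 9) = -42475/ 3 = -14158.33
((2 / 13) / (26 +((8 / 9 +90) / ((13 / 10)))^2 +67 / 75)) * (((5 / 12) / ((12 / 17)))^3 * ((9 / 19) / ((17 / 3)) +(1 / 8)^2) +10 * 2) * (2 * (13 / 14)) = 307128868252375 / 263896464685400064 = 0.00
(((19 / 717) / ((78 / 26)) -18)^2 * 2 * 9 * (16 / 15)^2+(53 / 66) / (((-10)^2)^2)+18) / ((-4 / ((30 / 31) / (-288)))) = 6765965548765751 / 1211703660288000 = 5.58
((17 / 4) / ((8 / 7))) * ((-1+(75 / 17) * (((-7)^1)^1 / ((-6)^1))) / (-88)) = -987 / 5632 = -0.18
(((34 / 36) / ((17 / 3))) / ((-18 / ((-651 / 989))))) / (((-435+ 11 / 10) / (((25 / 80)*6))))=-5425 / 205981008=-0.00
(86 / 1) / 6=43 / 3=14.33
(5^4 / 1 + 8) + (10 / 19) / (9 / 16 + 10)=2032723 / 3211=633.05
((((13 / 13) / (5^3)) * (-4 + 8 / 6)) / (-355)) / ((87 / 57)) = 152 / 3860625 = 0.00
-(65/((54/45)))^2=-105625/36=-2934.03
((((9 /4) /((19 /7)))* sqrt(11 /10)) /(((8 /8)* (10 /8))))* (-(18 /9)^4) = -504* sqrt(110) /475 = -11.13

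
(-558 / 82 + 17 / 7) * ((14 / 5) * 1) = -2512 / 205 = -12.25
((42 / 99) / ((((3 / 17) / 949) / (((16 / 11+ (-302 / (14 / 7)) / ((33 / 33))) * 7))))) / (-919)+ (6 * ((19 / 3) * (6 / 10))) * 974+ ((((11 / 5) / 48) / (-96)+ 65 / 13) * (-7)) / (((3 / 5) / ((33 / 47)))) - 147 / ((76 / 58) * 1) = 56402869750963471 / 2287888289280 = 24652.81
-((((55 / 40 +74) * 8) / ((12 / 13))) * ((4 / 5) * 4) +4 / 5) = -10456 / 5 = -2091.20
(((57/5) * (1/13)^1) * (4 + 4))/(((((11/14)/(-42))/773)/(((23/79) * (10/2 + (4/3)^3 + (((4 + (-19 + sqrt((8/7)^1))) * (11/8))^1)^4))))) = -11362515668.42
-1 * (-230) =230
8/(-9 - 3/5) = -5/6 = -0.83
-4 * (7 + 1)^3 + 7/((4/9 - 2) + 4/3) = -4159/2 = -2079.50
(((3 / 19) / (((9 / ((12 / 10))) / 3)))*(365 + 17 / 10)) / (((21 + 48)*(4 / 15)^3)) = 26055 / 1472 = 17.70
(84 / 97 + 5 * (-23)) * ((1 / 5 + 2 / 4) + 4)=-520337 / 970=-536.43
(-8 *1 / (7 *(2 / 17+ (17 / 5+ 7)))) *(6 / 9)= -680 / 9387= -0.07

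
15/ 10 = 3/ 2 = 1.50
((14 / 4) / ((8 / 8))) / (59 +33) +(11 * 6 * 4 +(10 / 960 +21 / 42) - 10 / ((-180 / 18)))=265.55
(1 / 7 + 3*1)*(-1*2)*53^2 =-123596 / 7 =-17656.57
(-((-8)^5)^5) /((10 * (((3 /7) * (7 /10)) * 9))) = 37778931862957161709568 /27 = 1399219698628043026280.30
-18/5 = -3.60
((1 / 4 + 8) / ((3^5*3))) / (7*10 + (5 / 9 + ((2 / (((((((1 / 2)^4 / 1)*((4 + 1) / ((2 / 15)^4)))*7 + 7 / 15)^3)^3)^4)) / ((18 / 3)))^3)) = 78195848110361672878034012362924323084676854927338038968338660845514290289929441086521088597887308007893780705878326856230176354334279027262296892441360206123025833816113639965960089298389603622058316131632713539000119912588505180381413034541195965483749369602187798988898004943715357081567225783597472948672310644216738966895623439371267947638414407891925106679903672381817793549276568752849895278613260113878134034417162885516521016804252280506863191951646735930683095399887116492908967909609474282898822757915548514599670818565752815179572662387160666475444830550222140531859779849627812464073521806186135629531029687837496989427914030048614836123765402603836236668635885257295637860278119568860010480663969511106467634625632022666800056845107239485701978840264261566917078867877808498421155401127451 / 487515569400782138725052051622668188831558064628803882949878669162306366189396460883056023276646507561941407346285059618205954034567714153604392807602589357810646516646279402624140265825778092400069029118851954045875293055029062297323391446257747210261411978847094477696238652639999926241261849476283154074540642180034905304518350497461959622640223644838929437827981259267733116509944280460949619837027034419069312007348778849912978954525210474678524466632489567054142322546605335459667218995886072372581986400424103097272322252506761605711307094118685573661054406468073224061566757766865726811362926112532438135179826991092250836221794600192944624396724658092319776811136754738578542738888714692948683523994093551971050034784167646771740718039768589448131064442302096205379388069005464256520257946301871780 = 0.00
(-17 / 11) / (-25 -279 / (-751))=751 / 11968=0.06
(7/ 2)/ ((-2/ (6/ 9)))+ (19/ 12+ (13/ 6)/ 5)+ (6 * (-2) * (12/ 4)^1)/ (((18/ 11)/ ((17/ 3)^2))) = -127007/ 180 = -705.59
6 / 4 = 1.50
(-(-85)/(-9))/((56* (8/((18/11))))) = -0.03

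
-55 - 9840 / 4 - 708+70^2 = 1677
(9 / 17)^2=81 / 289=0.28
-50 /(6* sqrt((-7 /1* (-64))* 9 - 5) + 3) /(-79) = -50 /3817359 + 100* sqrt(4027) /3817359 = 0.00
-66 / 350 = -33 / 175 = -0.19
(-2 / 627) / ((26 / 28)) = -28 / 8151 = -0.00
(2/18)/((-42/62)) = -31/189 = -0.16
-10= -10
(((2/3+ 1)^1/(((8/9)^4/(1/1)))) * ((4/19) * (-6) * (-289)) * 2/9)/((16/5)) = 5267025/77824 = 67.68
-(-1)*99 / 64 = 99 / 64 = 1.55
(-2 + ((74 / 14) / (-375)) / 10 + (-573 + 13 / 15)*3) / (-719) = 45108037 / 18873750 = 2.39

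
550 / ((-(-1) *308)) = 25 / 14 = 1.79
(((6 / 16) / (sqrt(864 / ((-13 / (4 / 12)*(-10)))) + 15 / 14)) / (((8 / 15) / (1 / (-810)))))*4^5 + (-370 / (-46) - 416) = -381961051 / 938331 - 6272*sqrt(65) / 40797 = -408.30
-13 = -13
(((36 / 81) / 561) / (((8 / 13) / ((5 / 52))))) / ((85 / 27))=1 / 25432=0.00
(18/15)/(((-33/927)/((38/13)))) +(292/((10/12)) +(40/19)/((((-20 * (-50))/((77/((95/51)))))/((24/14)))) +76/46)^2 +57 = 19101292550044760903/154037385734375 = 124004.26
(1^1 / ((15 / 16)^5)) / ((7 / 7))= 1048576 / 759375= 1.38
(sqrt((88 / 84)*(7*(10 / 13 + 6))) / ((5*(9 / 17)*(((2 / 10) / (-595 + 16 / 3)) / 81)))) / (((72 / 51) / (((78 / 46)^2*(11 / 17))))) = -141914487*sqrt(39) / 1058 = -837670.78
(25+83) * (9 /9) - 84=24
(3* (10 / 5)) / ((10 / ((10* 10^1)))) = 60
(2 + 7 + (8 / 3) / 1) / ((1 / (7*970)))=237650 / 3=79216.67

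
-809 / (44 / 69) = -55821 / 44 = -1268.66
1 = 1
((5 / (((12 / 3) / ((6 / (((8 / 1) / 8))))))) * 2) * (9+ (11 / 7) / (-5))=912 / 7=130.29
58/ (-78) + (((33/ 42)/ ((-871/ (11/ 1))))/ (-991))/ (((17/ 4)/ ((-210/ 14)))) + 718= 221021459549/ 308148477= 717.26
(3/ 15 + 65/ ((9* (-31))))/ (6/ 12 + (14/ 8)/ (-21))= -184/ 2325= -0.08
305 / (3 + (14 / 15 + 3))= 4575 / 104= 43.99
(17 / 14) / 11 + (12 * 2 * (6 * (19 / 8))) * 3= 158021 / 154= 1026.11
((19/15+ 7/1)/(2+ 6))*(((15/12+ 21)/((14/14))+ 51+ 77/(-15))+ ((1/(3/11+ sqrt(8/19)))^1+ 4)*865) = 648923*sqrt(38)/2391+ 4221370409/1434600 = 4615.58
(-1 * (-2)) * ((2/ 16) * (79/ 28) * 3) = 237/ 112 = 2.12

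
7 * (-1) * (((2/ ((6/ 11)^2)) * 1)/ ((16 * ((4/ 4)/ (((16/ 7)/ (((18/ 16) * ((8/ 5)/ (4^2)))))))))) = -4840/ 81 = -59.75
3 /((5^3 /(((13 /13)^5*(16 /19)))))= 48 /2375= 0.02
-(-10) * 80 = 800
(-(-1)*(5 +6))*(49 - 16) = 363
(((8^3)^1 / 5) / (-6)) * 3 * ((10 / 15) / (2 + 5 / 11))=-5632 / 405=-13.91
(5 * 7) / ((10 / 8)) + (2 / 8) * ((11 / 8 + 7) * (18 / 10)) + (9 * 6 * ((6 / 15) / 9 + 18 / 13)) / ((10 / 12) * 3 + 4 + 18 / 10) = 7089677 / 172640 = 41.07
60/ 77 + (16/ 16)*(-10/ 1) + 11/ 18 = -11933/ 1386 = -8.61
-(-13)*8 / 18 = 52 / 9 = 5.78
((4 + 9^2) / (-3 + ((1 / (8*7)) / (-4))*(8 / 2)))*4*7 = -133280 / 169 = -788.64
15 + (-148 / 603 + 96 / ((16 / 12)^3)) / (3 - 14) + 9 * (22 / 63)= 1344953 / 92862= 14.48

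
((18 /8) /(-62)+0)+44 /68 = 2575 /4216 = 0.61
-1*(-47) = 47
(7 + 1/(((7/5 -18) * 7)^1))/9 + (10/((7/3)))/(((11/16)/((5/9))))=27098/6391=4.24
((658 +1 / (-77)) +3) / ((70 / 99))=229032 / 245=934.82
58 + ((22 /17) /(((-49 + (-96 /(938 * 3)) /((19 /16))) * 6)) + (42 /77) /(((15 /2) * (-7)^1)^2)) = 3482591646899 /60049033275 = 58.00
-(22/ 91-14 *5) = 69.76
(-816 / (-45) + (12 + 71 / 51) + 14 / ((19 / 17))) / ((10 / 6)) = 26.43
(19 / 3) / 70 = 19 / 210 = 0.09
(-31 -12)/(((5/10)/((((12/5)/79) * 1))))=-1032/395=-2.61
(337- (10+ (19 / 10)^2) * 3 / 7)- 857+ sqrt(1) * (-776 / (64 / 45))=-1500041 / 1400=-1071.46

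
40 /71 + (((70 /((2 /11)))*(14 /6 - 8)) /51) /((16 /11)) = -294925 /10224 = -28.85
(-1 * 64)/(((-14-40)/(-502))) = -16064/27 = -594.96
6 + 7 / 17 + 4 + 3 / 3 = 194 / 17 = 11.41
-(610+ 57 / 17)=-10427 / 17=-613.35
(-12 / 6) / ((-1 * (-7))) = -2 / 7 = -0.29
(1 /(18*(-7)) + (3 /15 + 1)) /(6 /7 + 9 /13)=9763 /12690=0.77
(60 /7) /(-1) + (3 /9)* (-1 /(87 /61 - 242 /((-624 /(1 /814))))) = -8.81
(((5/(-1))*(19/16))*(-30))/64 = 1425/512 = 2.78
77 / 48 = 1.60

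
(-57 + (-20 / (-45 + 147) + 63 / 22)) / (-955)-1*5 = -5296589 / 1071510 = -4.94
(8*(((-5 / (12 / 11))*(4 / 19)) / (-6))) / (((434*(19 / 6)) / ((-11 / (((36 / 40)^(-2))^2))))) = -0.01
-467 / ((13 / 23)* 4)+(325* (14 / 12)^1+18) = 29735 / 156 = 190.61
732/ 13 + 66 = 1590/ 13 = 122.31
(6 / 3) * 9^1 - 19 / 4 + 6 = 19.25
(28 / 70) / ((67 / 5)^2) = 10 / 4489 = 0.00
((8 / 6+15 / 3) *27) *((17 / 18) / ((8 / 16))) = 323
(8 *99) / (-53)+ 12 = -156 / 53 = -2.94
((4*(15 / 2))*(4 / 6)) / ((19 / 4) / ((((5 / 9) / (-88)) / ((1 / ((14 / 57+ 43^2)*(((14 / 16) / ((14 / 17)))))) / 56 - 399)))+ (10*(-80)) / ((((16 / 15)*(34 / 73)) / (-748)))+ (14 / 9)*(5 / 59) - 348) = 166514073075 / 12524853258892049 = 0.00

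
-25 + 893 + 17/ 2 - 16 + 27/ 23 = 39637/ 46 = 861.67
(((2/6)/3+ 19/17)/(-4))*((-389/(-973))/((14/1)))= -18283/2084166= -0.01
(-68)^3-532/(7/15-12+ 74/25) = -202139876/643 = -314369.95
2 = 2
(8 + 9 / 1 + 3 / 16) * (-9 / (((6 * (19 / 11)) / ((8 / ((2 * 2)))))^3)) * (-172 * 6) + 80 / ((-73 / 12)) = 1135783195 / 1001414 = 1134.18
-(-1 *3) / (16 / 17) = 51 / 16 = 3.19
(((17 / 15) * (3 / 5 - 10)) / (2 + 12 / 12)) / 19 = -799 / 4275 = -0.19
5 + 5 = 10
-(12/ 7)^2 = -144/ 49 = -2.94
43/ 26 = 1.65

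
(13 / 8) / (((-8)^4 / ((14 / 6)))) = 91 / 98304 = 0.00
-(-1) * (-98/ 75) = -98/ 75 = -1.31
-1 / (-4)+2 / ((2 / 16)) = 65 / 4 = 16.25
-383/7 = -54.71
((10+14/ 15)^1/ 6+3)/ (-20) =-217/ 900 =-0.24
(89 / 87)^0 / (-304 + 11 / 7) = -0.00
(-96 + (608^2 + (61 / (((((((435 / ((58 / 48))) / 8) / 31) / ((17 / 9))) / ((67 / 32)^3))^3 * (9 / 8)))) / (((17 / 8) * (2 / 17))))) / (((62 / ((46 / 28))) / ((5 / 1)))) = 1596350042253117312907940329 / 16302683095455655526400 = 97919.47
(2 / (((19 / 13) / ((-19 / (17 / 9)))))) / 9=-26 / 17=-1.53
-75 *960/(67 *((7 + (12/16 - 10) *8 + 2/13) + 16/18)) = 8424000/517039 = 16.29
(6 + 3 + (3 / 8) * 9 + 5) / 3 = 139 / 24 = 5.79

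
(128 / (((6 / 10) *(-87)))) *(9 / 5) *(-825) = 105600 / 29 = 3641.38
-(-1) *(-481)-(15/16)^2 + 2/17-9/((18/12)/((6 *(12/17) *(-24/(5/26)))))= 58526283/21760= 2689.63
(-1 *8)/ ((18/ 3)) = -4/ 3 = -1.33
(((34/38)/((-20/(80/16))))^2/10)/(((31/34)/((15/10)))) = 14739/1790560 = 0.01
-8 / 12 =-2 / 3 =-0.67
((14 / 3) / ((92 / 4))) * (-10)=-140 / 69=-2.03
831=831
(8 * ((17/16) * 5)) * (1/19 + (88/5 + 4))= 34969/38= 920.24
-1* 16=-16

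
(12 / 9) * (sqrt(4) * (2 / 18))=8 / 27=0.30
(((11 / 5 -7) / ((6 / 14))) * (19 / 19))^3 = -175616 / 125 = -1404.93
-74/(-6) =37/3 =12.33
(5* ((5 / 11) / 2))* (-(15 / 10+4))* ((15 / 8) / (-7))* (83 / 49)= 31125 / 10976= 2.84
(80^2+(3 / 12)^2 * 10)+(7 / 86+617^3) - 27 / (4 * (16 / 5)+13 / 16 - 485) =234891513.76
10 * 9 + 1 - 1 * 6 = 85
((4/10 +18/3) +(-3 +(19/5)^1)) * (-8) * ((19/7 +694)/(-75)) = 468192/875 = 535.08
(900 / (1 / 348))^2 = 98094240000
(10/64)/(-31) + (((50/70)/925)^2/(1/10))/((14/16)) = -11723303/2329052320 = -0.01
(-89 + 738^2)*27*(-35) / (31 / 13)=-215801876.61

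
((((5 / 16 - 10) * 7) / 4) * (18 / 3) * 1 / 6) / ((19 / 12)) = -10.71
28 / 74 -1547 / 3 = -57197 / 111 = -515.29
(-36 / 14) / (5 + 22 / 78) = -351 / 721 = -0.49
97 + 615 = 712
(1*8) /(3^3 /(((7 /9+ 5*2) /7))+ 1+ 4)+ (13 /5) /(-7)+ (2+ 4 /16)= 341779 /153020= 2.23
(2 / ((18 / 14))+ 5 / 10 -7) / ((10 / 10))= -89 / 18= -4.94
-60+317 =257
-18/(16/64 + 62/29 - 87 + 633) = -2088/63613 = -0.03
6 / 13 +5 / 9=1.02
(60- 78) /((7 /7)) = -18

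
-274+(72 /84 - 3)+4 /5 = -9637 /35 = -275.34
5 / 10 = 1 / 2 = 0.50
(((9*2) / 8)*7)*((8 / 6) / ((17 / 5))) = 105 / 17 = 6.18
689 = 689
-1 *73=-73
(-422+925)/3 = 503/3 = 167.67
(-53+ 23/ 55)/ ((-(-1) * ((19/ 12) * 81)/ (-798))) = 53984/ 165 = 327.18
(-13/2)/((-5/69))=897/10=89.70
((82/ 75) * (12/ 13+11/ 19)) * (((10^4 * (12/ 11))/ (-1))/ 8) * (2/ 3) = -12168800/ 8151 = -1492.92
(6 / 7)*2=12 / 7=1.71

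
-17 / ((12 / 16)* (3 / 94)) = -6392 / 9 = -710.22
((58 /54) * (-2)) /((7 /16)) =-928 /189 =-4.91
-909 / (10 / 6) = -2727 / 5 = -545.40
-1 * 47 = -47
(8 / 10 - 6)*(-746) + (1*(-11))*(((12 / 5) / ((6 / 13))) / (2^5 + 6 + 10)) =465361 / 120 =3878.01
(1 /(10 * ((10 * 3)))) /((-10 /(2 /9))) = -0.00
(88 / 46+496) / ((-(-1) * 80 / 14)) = 20041 / 230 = 87.13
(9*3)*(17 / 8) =459 / 8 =57.38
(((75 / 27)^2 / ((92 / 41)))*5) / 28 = 0.61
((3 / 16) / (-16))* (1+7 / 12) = -19 / 1024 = -0.02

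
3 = 3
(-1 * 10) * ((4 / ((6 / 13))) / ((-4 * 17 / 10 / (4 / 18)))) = 1300 / 459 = 2.83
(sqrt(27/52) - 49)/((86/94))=-2303/43 + 141 *sqrt(39)/1118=-52.77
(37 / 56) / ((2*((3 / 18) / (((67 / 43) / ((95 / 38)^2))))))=7437 / 15050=0.49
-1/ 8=-0.12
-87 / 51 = -29 / 17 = -1.71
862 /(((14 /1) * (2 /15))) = 6465 /14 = 461.79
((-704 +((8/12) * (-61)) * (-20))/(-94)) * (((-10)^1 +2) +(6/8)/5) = 6437/705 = 9.13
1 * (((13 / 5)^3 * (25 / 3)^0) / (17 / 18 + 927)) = 39546 / 2087875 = 0.02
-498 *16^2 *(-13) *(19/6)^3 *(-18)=-947310208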